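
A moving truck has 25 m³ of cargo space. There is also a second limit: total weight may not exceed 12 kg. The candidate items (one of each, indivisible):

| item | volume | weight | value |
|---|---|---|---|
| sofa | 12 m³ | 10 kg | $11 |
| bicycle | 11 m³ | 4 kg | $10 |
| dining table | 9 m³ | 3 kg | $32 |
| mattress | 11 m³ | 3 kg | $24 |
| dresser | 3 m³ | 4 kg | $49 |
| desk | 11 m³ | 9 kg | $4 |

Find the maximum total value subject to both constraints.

Feasible sets respecting both limits:
- dining table+mattress+dresser: volume 23, weight 10, value 105
- bicycle+dining table+dresser: volume 23, weight 11, value 91
- bicycle+mattress+dresser: volume 25, weight 11, value 83
Best: $105.

$105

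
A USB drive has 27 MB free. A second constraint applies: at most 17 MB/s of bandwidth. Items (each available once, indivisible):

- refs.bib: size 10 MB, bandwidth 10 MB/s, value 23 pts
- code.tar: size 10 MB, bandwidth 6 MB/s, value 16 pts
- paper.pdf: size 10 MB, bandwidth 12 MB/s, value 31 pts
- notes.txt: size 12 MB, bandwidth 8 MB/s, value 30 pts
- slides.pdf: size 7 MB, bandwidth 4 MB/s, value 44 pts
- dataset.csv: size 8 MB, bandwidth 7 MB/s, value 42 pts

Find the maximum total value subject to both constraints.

Feasible sets respecting both limits:
- code.tar+slides.pdf+dataset.csv: size 25, bandwidth 17, value 102
- slides.pdf+dataset.csv: size 15, bandwidth 11, value 86
- paper.pdf+slides.pdf: size 17, bandwidth 16, value 75
Best: 102 pts.

102 pts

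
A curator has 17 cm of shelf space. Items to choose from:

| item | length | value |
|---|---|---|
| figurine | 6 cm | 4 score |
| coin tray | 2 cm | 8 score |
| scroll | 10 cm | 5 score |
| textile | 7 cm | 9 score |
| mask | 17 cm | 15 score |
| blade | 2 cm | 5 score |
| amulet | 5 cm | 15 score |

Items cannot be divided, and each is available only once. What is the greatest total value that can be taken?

This is a 0/1 knapsack; check combinations near the capacity.
- coin tray+textile+blade+amulet: length 2+7+2+5=16, value 8+9+5+15=37
- coin tray+textile+amulet: length 2+7+5=14, value 8+9+15=32
- figurine+coin tray+blade+amulet: length 6+2+2+5=15, value 4+8+5+15=32
- textile+blade+amulet: length 7+2+5=14, value 9+5+15=29
Best: 37 score.

37 score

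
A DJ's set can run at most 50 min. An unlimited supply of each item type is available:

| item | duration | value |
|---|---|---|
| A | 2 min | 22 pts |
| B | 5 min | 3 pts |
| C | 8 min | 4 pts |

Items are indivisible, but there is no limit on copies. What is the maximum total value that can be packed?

Best value-per-unit is A at 22/2, and filling with it alone uses duration 25×2=50. No mix of the others beats 25×22 = 550.

550 pts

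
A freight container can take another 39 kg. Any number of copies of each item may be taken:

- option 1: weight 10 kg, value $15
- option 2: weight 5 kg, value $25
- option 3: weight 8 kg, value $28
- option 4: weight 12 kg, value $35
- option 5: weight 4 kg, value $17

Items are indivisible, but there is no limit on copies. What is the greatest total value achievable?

Best value-per-unit is option 2 at 25/5; filling with it alone gives 7×25 = 175.
Optimal mix: 7×option 2 + 1×option 5 → weight 39, value 192.

$192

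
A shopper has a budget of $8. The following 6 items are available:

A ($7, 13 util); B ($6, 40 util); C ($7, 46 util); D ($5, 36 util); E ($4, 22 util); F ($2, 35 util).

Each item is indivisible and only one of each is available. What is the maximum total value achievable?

Check high-value combinations within $8:
- B+F: cost 6+2=8, value 40+35=75
- D+F: cost 5+2=7, value 36+35=71
- E+F: cost 4+2=6, value 22+35=57
- C: cost 7, value 46
- B: cost 6, value 40
Best: 75 util.

75 util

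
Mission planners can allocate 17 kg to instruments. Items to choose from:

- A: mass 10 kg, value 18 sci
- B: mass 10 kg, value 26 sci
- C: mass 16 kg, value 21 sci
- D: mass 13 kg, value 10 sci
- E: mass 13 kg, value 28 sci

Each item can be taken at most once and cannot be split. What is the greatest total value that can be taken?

Check high-value combinations within 17 kg:
- E: mass 13, value 28
- B: mass 10, value 26
- C: mass 16, value 21
Best: 28 sci.

28 sci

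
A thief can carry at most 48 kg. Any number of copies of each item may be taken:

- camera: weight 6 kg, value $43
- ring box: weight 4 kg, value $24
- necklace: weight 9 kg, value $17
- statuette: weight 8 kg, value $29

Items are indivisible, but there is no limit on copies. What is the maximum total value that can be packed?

Best value-per-unit is camera at 43/6, and filling with it alone uses weight 8×6=48. No mix of the others beats 8×43 = 344.

$344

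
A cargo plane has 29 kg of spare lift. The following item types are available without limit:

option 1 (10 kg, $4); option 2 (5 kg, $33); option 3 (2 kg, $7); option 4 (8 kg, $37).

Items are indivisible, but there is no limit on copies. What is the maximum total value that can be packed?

$179

Best value-per-unit is option 2 at 33/5; filling with it alone gives 5×33 = 165.
Optimal mix: 5×option 2 + 2×option 3 → weight 29, value 179.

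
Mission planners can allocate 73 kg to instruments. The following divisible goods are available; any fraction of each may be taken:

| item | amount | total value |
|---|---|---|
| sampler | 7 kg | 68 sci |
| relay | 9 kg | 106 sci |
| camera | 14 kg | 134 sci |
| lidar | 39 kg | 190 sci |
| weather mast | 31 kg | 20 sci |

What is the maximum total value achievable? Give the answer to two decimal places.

Take in order of value per unit:
- relay (106/9 per unit): all 9 → value 106, running total 106.00
- sampler (68/7 per unit): all 7 → value 68, running total 174.00
- camera (134/14 per unit): all 14 → value 134, running total 308.00
- lidar (190/39 per unit): all 39 → value 190, running total 498.00
- weather mast (20/31 per unit): 4 of 31 → value 4×20/31 = 2.5806, running total 500.58
Total 500.58.

500.58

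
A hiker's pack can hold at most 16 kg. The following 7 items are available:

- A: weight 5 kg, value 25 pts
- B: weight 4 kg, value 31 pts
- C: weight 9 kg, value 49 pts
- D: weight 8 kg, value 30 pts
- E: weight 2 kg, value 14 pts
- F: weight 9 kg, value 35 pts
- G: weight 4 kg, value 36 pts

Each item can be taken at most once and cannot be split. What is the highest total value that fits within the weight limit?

Check high-value combinations within 16 kg:
- A+B+E+G: weight 5+4+2+4=15, value 25+31+14+36=106
- C+E+G: weight 9+2+4=15, value 49+14+36=99
- B+D+G: weight 4+8+4=16, value 31+30+36=97
- B+C+E: weight 4+9+2=15, value 31+49+14=94
Best: 106 pts.

106 pts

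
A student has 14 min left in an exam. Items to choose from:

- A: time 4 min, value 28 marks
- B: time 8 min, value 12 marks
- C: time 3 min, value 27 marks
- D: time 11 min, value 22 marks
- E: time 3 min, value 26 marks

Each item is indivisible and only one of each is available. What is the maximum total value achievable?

81 marks

Check high-value combinations within 14 min:
- A+C+E: time 4+3+3=10, value 28+27+26=81
- B+C+E: time 8+3+3=14, value 12+27+26=65
- A+C: time 4+3=7, value 28+27=55
- A+E: time 4+3=7, value 28+26=54
Best: 81 marks.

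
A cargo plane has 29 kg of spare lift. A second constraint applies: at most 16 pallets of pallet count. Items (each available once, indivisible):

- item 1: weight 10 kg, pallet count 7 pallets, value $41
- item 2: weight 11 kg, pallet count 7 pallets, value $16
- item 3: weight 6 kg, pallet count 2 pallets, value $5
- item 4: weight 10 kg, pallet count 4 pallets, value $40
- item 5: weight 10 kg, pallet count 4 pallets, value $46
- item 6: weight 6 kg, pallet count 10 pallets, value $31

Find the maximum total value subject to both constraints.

Feasible sets respecting both limits:
- item 1+item 3+item 5: weight 26, pallet count 13, value 92
- item 3+item 4+item 5: weight 26, pallet count 10, value 91
- item 1+item 5: weight 20, pallet count 11, value 87
- item 1+item 3+item 4: weight 26, pallet count 13, value 86
Best: $92.

$92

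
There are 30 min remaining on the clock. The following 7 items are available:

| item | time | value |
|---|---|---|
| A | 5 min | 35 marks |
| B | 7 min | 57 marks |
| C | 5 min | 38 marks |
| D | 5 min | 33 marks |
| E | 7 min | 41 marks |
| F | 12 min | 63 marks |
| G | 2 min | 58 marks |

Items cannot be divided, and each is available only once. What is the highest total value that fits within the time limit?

Check high-value combinations within 30 min:
- A+B+C+E+G: time 5+7+5+7+2=26, value 35+57+38+41+58=229
- B+C+D+E+G: time 7+5+5+7+2=26, value 57+38+33+41+58=227
- A+C+D+F+G: time 5+5+5+12+2=29, value 35+38+33+63+58=227
- A+B+D+E+G: time 5+7+5+7+2=26, value 35+57+33+41+58=224
- A+B+C+D+G: time 5+7+5+5+2=24, value 35+57+38+33+58=221
Best: 229 marks.

229 marks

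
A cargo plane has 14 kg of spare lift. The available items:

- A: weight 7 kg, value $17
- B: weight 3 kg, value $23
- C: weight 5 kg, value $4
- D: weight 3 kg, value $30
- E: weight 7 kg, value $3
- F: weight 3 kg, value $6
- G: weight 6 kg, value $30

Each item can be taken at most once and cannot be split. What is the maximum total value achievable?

Check high-value combinations within 14 kg:
- B+D+G: weight 3+3+6=12, value 23+30+30=83
- A+B+D: weight 7+3+3=13, value 17+23+30=70
- D+F+G: weight 3+3+6=12, value 30+6+30=66
- C+D+G: weight 5+3+6=14, value 4+30+30=64
- B+C+D+F: weight 3+5+3+3=14, value 23+4+30+6=63
Best: $83.

$83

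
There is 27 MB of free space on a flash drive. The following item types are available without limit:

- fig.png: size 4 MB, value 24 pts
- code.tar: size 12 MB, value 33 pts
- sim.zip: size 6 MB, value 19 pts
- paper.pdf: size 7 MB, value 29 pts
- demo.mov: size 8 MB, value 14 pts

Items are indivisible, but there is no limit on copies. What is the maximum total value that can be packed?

Best value-per-unit is fig.png at 24/4; filling with it alone gives 6×24 = 144.
Optimal mix: 5×fig.png + 1×paper.pdf → size 27, value 149.

149 pts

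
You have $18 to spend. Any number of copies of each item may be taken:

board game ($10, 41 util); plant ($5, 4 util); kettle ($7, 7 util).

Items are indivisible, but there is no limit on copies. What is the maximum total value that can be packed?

Best value-per-unit is board game at 41/10; filling with it alone gives 1×41 = 41.
Optimal mix: 1×board game + 1×kettle → cost 17, value 48.

48 util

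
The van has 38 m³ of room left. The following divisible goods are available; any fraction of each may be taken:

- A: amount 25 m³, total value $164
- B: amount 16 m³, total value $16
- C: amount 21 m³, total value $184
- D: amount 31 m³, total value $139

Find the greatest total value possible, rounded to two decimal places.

Take in order of value per unit:
- C (184/21 per unit): all 21 → value 184, running total 184.00
- A (164/25 per unit): 17 of 25 → value 17×164/25 = 111.5200, running total 295.52
Total 295.52.

295.52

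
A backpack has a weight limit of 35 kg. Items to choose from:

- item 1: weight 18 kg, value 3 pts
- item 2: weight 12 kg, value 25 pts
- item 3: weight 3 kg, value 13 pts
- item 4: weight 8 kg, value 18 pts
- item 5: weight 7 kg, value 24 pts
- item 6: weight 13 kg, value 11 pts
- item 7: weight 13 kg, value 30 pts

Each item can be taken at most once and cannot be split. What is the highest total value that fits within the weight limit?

Check high-value combinations within 35 kg:
- item 2+item 3+item 5+item 7: weight 12+3+7+13=35, value 25+13+24+30=92
- item 3+item 4+item 5+item 7: weight 3+8+7+13=31, value 13+18+24+30=85
- item 2+item 3+item 4+item 5: weight 12+3+8+7=30, value 25+13+18+24=80
Best: 92 pts.

92 pts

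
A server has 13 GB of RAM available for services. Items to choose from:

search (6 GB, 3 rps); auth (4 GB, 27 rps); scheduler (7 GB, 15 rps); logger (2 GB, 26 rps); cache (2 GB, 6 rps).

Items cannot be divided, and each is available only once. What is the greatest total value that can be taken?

This is a 0/1 knapsack; check combinations near the capacity.
- auth+scheduler+logger: memory 4+7+2=13, value 27+15+26=68
- auth+logger+cache: memory 4+2+2=8, value 27+26+6=59
- search+auth+logger: memory 6+4+2=12, value 3+27+26=56
- auth+logger: memory 4+2=6, value 27+26=53
- auth+scheduler+cache: memory 4+7+2=13, value 27+15+6=48
Best: 68 rps.

68 rps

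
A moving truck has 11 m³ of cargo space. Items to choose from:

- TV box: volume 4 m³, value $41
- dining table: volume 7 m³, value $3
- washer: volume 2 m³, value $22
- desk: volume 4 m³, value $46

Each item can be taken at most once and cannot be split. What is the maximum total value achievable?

Check high-value combinations within 11 m³:
- TV box+washer+desk: volume 4+2+4=10, value 41+22+46=109
- TV box+desk: volume 4+4=8, value 41+46=87
- washer+desk: volume 2+4=6, value 22+46=68
- TV box+washer: volume 4+2=6, value 41+22=63
Best: $109.

$109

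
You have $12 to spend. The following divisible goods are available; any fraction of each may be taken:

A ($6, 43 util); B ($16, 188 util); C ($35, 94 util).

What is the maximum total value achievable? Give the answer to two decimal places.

Take in order of value per unit:
- B (188/16 per unit): 12 of 16 → value 12×188/16 = 141.0000, running total 141.00
Total 141.00.

141.00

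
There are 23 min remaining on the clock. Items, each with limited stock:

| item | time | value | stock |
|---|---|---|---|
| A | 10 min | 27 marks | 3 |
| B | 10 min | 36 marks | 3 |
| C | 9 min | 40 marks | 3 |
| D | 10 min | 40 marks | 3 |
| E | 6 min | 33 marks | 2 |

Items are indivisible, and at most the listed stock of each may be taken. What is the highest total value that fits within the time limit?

106 marks

Top feasible selections:
- 1×C + 2×E: time 21, value 106
- 1×D + 2×E: time 22, value 106
- 1×B + 2×E: time 22, value 102
Best: 106 marks.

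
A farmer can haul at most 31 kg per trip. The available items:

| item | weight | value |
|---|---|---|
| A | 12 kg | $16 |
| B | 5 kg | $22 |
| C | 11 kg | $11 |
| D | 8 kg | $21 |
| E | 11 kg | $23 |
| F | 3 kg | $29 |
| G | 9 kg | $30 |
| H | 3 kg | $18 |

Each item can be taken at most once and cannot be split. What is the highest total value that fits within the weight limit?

$122

Check high-value combinations within 31 kg:
- B+E+F+G+H: weight 5+11+3+9+3=31, value 22+23+29+30+18=122
- B+D+F+G+H: weight 5+8+3+9+3=28, value 22+21+29+30+18=120
- B+D+E+F+H: weight 5+8+11+3+3=30, value 22+21+23+29+18=113
- B+C+F+G+H: weight 5+11+3+9+3=31, value 22+11+29+30+18=110
- A+B+D+F+H: weight 12+5+8+3+3=31, value 16+22+21+29+18=106
Best: $122.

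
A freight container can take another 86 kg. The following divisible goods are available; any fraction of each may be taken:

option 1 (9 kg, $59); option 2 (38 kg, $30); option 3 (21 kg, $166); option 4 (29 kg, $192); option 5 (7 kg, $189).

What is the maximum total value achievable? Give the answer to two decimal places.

Take in order of value per unit:
- option 5 (189/7 per unit): all 7 → value 189, running total 189.00
- option 3 (166/21 per unit): all 21 → value 166, running total 355.00
- option 4 (192/29 per unit): all 29 → value 192, running total 547.00
- option 1 (59/9 per unit): all 9 → value 59, running total 606.00
- option 2 (30/38 per unit): 20 of 38 → value 20×30/38 = 15.7895, running total 621.79
Total 621.79.

621.79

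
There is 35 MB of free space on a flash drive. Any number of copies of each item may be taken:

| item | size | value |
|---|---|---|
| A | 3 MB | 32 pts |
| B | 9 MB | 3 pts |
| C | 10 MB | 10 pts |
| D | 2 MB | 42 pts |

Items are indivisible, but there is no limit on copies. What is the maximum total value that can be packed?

714 pts

Best value-per-unit is D at 42/2, and filling with it alone uses size 17×2=34. No mix of the others beats 17×42 = 714.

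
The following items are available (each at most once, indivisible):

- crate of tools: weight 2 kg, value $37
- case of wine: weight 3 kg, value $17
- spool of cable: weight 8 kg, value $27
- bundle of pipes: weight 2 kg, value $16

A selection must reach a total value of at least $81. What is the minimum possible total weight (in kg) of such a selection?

Subsets with value ≥ 81, sorted by total weight:
- crate of tools+case of wine+spool of cable: weight 13, value 81
- crate of tools+case of wine+spool of cable+bundle of pipes: weight 15, value 97
Minimum weight: 13 kg.

13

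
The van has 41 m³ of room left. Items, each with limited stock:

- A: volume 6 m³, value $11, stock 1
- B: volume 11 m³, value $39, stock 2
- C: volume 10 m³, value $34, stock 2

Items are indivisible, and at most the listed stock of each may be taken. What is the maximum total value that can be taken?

$123

Top feasible selections:
- 1×A + 2×B + 1×C: volume 38, value 123
- 1×A + 1×B + 2×C: volume 37, value 118
Best: $123.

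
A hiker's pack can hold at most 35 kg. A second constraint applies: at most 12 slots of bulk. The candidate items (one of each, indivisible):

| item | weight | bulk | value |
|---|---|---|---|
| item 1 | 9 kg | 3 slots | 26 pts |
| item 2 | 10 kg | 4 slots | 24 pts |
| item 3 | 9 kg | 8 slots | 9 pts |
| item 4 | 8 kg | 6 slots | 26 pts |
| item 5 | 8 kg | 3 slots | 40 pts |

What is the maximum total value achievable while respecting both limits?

Feasible sets respecting both limits:
- item 1+item 4+item 5: weight 25, bulk 12, value 92
- item 1+item 2+item 5: weight 27, bulk 10, value 90
- item 1+item 5: weight 17, bulk 6, value 66
- item 4+item 5: weight 16, bulk 9, value 66
Best: 92 pts.

92 pts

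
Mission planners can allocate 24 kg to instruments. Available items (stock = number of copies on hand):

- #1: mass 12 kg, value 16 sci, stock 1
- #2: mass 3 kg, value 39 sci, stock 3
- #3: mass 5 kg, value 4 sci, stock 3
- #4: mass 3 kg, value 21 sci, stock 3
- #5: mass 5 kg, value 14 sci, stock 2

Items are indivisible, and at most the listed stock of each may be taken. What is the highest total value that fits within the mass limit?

194 sci

Best selections within mass 24 and stock limits:
- 3×#2 + 3×#4 + 1×#5: mass 23, value 194
- 3×#2 + 1×#3 + 3×#4: mass 23, value 184
- 3×#2 + 3×#4: mass 18, value 180
- 3×#2 + 2×#4 + 1×#5: mass 20, value 173
Best: 194 sci.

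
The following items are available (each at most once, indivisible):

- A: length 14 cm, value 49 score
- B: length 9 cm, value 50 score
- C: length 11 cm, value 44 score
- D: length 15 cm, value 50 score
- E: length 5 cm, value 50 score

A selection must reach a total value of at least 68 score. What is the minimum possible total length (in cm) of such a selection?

14

Subsets with value ≥ 68, sorted by total length:
- B+E: length 14, value 100
- C+E: length 16, value 94
- A+E: length 19, value 99
- D+E: length 20, value 100
Minimum length: 14 cm.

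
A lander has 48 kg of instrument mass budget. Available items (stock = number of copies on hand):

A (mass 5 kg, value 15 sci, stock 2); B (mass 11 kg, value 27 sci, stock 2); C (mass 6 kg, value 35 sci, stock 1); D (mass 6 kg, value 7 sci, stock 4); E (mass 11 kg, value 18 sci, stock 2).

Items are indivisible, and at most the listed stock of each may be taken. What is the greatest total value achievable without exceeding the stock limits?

126 sci

Best selections within mass 48 and stock limits:
- 2×A + 2×B + 1×C + 1×D: mass 44, value 126
- 1×A + 2×B + 1×C + 1×E: mass 44, value 122
Best: 126 sci.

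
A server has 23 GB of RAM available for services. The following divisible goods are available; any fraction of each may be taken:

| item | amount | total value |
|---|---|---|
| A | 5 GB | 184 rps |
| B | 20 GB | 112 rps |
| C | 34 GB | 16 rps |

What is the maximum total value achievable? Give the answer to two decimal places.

284.80

Take in order of value per unit:
- A (184/5 per unit): all 5 → value 184, running total 184.00
- B (112/20 per unit): 18 of 20 → value 18×112/20 = 100.8000, running total 284.80
Total 284.80.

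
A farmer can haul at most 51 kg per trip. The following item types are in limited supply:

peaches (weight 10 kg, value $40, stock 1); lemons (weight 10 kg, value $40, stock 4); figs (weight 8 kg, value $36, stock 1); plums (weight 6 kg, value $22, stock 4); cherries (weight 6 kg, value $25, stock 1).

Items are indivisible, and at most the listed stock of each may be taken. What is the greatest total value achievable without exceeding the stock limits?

Best selections within weight 51 and stock limits:
- 3×lemons + 1×figs + 1×plums + 1×cherries: weight 50, value 203
- 1×peaches + 2×lemons + 1×figs + 1×plums + 1×cherries: weight 50, value 203
- 3×lemons + 1×figs + 2×plums: weight 50, value 200
Best: $203.

$203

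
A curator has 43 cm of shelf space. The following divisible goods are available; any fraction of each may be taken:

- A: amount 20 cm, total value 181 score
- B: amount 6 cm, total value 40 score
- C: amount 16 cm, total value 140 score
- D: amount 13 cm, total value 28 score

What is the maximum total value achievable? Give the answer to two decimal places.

Take in order of value per unit:
- A (181/20 per unit): all 20 → value 181, running total 181.00
- C (140/16 per unit): all 16 → value 140, running total 321.00
- B (40/6 per unit): all 6 → value 40, running total 361.00
- D (28/13 per unit): 1 of 13 → value 1×28/13 = 2.1538, running total 363.15
Total 363.15.

363.15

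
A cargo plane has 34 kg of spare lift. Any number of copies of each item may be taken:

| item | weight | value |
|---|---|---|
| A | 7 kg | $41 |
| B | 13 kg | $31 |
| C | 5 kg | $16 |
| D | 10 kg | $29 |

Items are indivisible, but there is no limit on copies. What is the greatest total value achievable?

$180

Best value-per-unit is A at 41/7; filling with it alone gives 4×41 = 164.
Optimal mix: 4×A + 1×C → weight 33, value 180.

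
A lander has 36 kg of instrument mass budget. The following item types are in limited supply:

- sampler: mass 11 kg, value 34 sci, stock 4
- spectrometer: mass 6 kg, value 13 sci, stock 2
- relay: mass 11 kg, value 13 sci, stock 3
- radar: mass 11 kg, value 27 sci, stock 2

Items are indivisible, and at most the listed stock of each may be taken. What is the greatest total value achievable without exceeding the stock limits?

102 sci

Best selections within mass 36 and stock limits:
- 3×sampler: mass 33, value 102
- 2×sampler + 1×radar: mass 33, value 95
Best: 102 sci.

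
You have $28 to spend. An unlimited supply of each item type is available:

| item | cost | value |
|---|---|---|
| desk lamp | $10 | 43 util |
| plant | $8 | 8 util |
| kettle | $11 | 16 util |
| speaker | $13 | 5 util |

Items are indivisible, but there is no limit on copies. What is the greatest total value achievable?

Best value-per-unit is desk lamp at 43/10; filling with it alone gives 2×43 = 86.
Optimal mix: 2×desk lamp + 1×plant → cost 28, value 94.

94 util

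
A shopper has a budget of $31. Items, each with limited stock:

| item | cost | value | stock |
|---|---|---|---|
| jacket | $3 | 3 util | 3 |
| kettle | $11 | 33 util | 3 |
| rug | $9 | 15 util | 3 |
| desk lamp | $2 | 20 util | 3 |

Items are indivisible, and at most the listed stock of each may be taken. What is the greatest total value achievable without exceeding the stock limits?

Best selections within cost 31 and stock limits:
- 1×jacket + 2×kettle + 3×desk lamp: cost 31, value 129
- 2×kettle + 3×desk lamp: cost 28, value 126
Best: 129 util.

129 util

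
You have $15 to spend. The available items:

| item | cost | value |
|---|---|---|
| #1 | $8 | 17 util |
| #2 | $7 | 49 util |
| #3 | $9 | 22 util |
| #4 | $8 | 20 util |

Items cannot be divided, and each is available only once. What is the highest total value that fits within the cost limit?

69 util

Check high-value combinations within $15:
- #2+#4: cost 7+8=15, value 49+20=69
- #1+#2: cost 8+7=15, value 17+49=66
- #2: cost 7, value 49
Best: 69 util.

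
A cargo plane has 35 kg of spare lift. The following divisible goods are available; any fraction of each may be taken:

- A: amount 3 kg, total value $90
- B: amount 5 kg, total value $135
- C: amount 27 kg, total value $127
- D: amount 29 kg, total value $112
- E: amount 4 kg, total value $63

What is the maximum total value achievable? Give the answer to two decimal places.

396.19

Take in order of value per unit:
- A (90/3 per unit): all 3 → value 90, running total 90.00
- B (135/5 per unit): all 5 → value 135, running total 225.00
- E (63/4 per unit): all 4 → value 63, running total 288.00
- C (127/27 per unit): 23 of 27 → value 23×127/27 = 108.1852, running total 396.19
Total 396.19.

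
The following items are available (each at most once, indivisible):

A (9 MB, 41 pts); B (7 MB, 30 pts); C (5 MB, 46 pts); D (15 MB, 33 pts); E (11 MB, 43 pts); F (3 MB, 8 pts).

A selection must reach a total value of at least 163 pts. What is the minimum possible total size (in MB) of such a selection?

Subsets with value ≥ 163, sorted by total size:
- A+B+C+E+F: size 35, value 168
- A+C+D+E: size 40, value 163
- A+C+D+E+F: size 43, value 171
- A+B+C+D+E: size 47, value 193
Minimum size: 35 MB.

35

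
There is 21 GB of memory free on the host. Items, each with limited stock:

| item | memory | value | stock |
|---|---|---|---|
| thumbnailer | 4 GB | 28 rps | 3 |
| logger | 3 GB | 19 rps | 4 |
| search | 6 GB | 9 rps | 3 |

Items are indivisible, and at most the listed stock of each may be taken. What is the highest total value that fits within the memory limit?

141 rps

Best selections within memory 21 and stock limits:
- 3×thumbnailer + 3×logger: memory 21, value 141
- 2×thumbnailer + 4×logger: memory 20, value 132
- 3×thumbnailer + 2×logger: memory 18, value 122
- 2×thumbnailer + 3×logger: memory 17, value 113
Best: 141 rps.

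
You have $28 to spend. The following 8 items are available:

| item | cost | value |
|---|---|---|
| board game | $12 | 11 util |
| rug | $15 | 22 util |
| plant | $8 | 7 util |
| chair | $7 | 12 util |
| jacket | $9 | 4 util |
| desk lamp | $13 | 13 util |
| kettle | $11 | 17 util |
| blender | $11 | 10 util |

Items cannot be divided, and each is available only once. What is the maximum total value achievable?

Check high-value combinations within $28:
- rug+kettle: cost 15+11=26, value 22+17=39
- plant+chair+kettle: cost 8+7+11=26, value 7+12+17=36
- rug+desk lamp: cost 15+13=28, value 22+13=35
- rug+chair: cost 15+7=22, value 22+12=34
- board game+rug: cost 12+15=27, value 11+22=33
Best: 39 util.

39 util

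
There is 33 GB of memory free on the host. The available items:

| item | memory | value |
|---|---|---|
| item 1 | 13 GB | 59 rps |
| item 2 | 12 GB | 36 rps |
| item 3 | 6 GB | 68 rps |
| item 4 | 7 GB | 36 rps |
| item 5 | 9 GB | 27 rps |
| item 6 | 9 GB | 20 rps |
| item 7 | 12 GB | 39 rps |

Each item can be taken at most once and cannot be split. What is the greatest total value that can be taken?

166 rps

This is a 0/1 knapsack; check combinations near the capacity.
- item 1+item 3+item 7: memory 13+6+12=31, value 59+68+39=166
- item 1+item 3+item 4: memory 13+6+7=26, value 59+68+36=163
- item 1+item 2+item 3: memory 13+12+6=31, value 59+36+68=163
- item 1+item 3+item 5: memory 13+6+9=28, value 59+68+27=154
- item 3+item 4+item 5+item 6: memory 6+7+9+9=31, value 68+36+27+20=151
Best: 166 rps.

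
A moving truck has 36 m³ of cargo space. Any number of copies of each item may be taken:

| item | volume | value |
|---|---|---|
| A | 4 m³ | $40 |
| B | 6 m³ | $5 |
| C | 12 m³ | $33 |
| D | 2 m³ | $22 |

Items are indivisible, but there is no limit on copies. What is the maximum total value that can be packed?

$396

Best value-per-unit is D at 22/2, and filling with it alone uses volume 18×2=36. No mix of the others beats 18×22 = 396.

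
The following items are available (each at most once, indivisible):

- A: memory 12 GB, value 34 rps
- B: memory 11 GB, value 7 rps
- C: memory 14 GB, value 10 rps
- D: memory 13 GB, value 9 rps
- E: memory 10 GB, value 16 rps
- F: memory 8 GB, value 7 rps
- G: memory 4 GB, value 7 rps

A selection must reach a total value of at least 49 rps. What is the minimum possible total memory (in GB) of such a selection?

22

Subsets with value ≥ 49, sorted by total memory:
- A+E: memory 22, value 50
- A+E+G: memory 26, value 57
- A+D+G: memory 29, value 50
- A+E+F: memory 30, value 57
Minimum memory: 22 GB.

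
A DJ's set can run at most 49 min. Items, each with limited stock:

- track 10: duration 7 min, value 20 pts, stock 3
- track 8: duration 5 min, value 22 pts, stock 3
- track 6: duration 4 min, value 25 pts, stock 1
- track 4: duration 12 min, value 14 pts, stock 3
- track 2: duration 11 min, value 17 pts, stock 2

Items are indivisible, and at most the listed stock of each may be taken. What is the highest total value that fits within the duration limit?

Top feasible selections:
- 3×track 10 + 3×track 8 + 1×track 6: duration 40, value 151
- 2×track 10 + 3×track 8 + 1×track 6 + 1×track 2: duration 44, value 148
- 3×track 10 + 2×track 8 + 1×track 6 + 1×track 2: duration 46, value 146
Best: 151 pts.

151 pts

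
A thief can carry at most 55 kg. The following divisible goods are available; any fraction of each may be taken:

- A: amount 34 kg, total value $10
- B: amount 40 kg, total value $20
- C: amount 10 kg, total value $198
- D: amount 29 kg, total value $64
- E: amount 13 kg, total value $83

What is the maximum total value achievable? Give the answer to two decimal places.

Take in order of value per unit:
- C (198/10 per unit): all 10 → value 198, running total 198.00
- E (83/13 per unit): all 13 → value 83, running total 281.00
- D (64/29 per unit): all 29 → value 64, running total 345.00
- B (20/40 per unit): 3 of 40 → value 3×20/40 = 1.5000, running total 346.50
Total 346.50.

346.50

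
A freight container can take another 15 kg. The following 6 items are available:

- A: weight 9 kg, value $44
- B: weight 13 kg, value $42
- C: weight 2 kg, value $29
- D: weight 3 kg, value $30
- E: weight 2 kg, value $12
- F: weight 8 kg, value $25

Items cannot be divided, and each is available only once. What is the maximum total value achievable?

Check high-value combinations within 15 kg:
- A+C+D: weight 9+2+3=14, value 44+29+30=103
- C+D+E+F: weight 2+3+2+8=15, value 29+30+12+25=96
- A+D+E: weight 9+3+2=14, value 44+30+12=86
- A+C+E: weight 9+2+2=13, value 44+29+12=85
- C+D+F: weight 2+3+8=13, value 29+30+25=84
Best: $103.

$103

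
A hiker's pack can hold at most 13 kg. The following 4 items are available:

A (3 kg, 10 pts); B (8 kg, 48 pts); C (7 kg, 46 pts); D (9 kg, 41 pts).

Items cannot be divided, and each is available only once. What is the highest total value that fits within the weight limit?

58 pts

This is a 0/1 knapsack; check combinations near the capacity.
- A+B: weight 3+8=11, value 10+48=58
- A+C: weight 3+7=10, value 10+46=56
- A+D: weight 3+9=12, value 10+41=51
Best: 58 pts.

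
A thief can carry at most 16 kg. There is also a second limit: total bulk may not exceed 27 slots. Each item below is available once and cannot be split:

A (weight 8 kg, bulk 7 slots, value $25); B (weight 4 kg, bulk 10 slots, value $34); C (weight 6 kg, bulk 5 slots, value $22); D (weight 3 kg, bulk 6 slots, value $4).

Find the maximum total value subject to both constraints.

Feasible sets respecting both limits:
- A+B+D: weight 15, bulk 23, value 63
- B+C+D: weight 13, bulk 21, value 60
- A+B: weight 12, bulk 17, value 59
Best: $63.

$63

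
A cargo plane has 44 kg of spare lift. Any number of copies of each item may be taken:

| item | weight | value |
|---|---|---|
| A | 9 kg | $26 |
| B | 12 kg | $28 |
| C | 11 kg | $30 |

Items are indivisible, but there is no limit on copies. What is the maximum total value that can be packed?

Best value-per-unit is A at 26/9; filling with it alone gives 4×26 = 104.
Optimal mix: 4×C → weight 44, value 120.

$120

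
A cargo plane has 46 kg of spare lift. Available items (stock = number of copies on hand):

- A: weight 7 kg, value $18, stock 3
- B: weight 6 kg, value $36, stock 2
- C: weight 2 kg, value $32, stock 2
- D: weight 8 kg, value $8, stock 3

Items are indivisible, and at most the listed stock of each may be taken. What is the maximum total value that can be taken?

Best selections within weight 46 and stock limits:
- 3×A + 2×B + 2×C + 1×D: weight 45, value 198
- 3×A + 2×B + 2×C: weight 37, value 190
- 2×A + 2×B + 2×C + 2×D: weight 46, value 188
Best: $198.

$198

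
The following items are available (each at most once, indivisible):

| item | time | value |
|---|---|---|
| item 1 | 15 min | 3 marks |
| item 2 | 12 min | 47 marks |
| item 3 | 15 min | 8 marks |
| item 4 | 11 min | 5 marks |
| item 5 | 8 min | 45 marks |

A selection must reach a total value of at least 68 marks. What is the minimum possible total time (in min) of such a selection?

20

Subsets with value ≥ 68, sorted by total time:
- item 2+item 5: time 20, value 92
- item 2+item 4+item 5: time 31, value 97
- item 2+item 3+item 5: time 35, value 100
Minimum time: 20 min.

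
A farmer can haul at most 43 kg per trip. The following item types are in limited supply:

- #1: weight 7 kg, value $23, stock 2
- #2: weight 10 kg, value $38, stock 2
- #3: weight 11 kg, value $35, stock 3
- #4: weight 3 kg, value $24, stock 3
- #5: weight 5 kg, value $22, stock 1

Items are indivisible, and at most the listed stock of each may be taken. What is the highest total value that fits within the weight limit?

Top feasible selections:
- 2×#1 + 2×#2 + 3×#4: weight 43, value 194
- 1×#1 + 2×#2 + 3×#4 + 1×#5: weight 41, value 193
- 1×#1 + 1×#2 + 1×#3 + 3×#4 + 1×#5: weight 42, value 190
Best: $194.

$194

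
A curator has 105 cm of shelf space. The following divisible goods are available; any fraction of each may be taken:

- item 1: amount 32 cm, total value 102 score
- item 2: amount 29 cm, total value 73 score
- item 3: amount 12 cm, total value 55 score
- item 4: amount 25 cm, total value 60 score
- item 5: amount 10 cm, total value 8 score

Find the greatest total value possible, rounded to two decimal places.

295.60

Take in order of value per unit:
- item 3 (55/12 per unit): all 12 → value 55, running total 55.00
- item 1 (102/32 per unit): all 32 → value 102, running total 157.00
- item 2 (73/29 per unit): all 29 → value 73, running total 230.00
- item 4 (60/25 per unit): all 25 → value 60, running total 290.00
- item 5 (8/10 per unit): 7 of 10 → value 7×8/10 = 5.6000, running total 295.60
Total 295.60.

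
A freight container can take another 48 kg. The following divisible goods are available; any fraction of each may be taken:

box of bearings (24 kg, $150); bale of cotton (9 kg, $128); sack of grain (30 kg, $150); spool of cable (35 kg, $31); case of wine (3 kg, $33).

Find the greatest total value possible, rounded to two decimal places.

Take in order of value per unit:
- bale of cotton (128/9 per unit): all 9 → value 128, running total 128.00
- case of wine (33/3 per unit): all 3 → value 33, running total 161.00
- box of bearings (150/24 per unit): all 24 → value 150, running total 311.00
- sack of grain (150/30 per unit): 12 of 30 → value 12×150/30 = 60.0000, running total 371.00
Total 371.00.

371.00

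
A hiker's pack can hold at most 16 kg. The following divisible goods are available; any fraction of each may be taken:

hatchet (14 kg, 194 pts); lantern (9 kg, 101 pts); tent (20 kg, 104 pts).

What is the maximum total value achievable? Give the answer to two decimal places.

Take in order of value per unit:
- hatchet (194/14 per unit): all 14 → value 194, running total 194.00
- lantern (101/9 per unit): 2 of 9 → value 2×101/9 = 22.4444, running total 216.44
Total 216.44.

216.44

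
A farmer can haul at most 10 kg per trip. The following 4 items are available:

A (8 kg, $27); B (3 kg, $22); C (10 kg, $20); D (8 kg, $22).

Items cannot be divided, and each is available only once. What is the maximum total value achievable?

This is a 0/1 knapsack; check combinations near the capacity.
- A: weight 8, value 27
- B: weight 3, value 22
- D: weight 8, value 22
Best: $27.

$27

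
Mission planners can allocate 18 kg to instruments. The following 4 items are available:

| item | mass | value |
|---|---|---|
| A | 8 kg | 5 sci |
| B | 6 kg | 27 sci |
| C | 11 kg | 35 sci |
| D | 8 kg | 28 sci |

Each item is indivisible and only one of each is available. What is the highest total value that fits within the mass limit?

62 sci

Check high-value combinations within 18 kg:
- B+C: mass 6+11=17, value 27+35=62
- B+D: mass 6+8=14, value 27+28=55
- C: mass 11, value 35
Best: 62 sci.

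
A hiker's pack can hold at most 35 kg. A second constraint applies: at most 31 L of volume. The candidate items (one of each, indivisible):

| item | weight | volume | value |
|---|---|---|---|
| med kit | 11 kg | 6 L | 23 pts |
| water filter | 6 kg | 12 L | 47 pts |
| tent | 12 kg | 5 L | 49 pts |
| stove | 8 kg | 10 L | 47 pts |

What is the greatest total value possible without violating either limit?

143 pts

Feasible sets respecting both limits:
- water filter+tent+stove: weight 26, volume 27, value 143
- med kit+water filter+tent: weight 29, volume 23, value 119
- med kit+tent+stove: weight 31, volume 21, value 119
- med kit+water filter+stove: weight 25, volume 28, value 117
Best: 143 pts.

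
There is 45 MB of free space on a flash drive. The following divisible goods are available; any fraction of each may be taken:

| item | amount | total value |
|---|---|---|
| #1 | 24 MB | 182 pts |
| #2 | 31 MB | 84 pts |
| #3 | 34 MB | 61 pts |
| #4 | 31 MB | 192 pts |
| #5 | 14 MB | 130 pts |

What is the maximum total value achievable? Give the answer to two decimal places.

Take in order of value per unit:
- #5 (130/14 per unit): all 14 → value 130, running total 130.00
- #1 (182/24 per unit): all 24 → value 182, running total 312.00
- #4 (192/31 per unit): 7 of 31 → value 7×192/31 = 43.3548, running total 355.35
Total 355.35.

355.35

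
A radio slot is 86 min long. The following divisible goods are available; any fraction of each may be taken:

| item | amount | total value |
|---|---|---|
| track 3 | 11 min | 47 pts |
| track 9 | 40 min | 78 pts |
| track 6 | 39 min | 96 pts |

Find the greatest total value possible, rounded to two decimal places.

213.20

Take in order of value per unit:
- track 3 (47/11 per unit): all 11 → value 47, running total 47.00
- track 6 (96/39 per unit): all 39 → value 96, running total 143.00
- track 9 (78/40 per unit): 36 of 40 → value 36×78/40 = 70.2000, running total 213.20
Total 213.20.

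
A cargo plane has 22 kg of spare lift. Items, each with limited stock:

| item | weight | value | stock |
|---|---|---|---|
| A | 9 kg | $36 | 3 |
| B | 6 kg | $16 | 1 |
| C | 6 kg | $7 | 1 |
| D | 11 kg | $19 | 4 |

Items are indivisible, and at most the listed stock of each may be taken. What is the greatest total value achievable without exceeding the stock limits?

Best selections within weight 22 and stock limits:
- 2×A: weight 18, value 72
- 1×A + 1×B + 1×C: weight 21, value 59
- 1×A + 1×D: weight 20, value 55
Best: $72.

$72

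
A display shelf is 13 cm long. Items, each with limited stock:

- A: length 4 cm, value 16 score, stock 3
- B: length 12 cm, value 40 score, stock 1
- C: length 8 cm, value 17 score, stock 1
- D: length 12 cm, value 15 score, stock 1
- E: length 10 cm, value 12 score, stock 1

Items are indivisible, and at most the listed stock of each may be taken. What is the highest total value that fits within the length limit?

Top feasible selections:
- 3×A: length 12, value 48
- 1×B: length 12, value 40
- 1×A + 1×C: length 12, value 33
Best: 48 score.

48 score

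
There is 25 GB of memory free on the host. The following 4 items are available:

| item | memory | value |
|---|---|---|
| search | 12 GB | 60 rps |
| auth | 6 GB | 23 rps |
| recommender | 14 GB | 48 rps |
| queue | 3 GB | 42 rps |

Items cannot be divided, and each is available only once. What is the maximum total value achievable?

This is a 0/1 knapsack; check combinations near the capacity.
- search+auth+queue: memory 12+6+3=21, value 60+23+42=125
- auth+recommender+queue: memory 6+14+3=23, value 23+48+42=113
- search+queue: memory 12+3=15, value 60+42=102
- recommender+queue: memory 14+3=17, value 48+42=90
- search+auth: memory 12+6=18, value 60+23=83
Best: 125 rps.

125 rps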